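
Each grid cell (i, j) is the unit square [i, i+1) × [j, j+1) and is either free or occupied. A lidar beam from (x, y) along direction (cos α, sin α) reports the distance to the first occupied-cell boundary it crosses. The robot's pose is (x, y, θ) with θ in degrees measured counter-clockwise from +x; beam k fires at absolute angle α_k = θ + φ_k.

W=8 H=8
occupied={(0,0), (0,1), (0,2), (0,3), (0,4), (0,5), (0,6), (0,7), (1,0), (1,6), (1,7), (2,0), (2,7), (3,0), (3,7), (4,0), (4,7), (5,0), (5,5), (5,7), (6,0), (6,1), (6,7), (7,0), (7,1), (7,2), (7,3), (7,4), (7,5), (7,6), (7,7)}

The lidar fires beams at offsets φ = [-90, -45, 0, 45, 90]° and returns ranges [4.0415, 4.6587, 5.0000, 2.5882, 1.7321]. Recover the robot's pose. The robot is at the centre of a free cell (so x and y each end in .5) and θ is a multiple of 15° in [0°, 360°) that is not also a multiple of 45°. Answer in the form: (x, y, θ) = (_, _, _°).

The pose lattice has 33·16 = 528 candidates. Test each by forward raycasting.
  (4.5, 3.5, 30°): beam 1 = 2.8868 ≠ 4.0415 ✗
  (4.5, 4.5, 165°): beam 1 = 2.5882 ≠ 4.0415 ✗
  (2.5, 2.5, 285°): beam 1 = 1.5529 ≠ 4.0415 ✗
  (2.5, 2.5, 60°): beam 1 = 3.0000 ≠ 4.0415 ✗
  (6.5, 3.5, 120°): beam 1 = 0.5774 ≠ 4.0415 ✗
  …
  (5.5, 3.5, 210°): r_1=4.0415, r_2=4.6587, r_3=5.0000, r_4=2.5882, r_5=1.7321 — all match ✓
No second candidate reproduces the full scan.

(x, y, θ) = (5.5, 3.5, 210°)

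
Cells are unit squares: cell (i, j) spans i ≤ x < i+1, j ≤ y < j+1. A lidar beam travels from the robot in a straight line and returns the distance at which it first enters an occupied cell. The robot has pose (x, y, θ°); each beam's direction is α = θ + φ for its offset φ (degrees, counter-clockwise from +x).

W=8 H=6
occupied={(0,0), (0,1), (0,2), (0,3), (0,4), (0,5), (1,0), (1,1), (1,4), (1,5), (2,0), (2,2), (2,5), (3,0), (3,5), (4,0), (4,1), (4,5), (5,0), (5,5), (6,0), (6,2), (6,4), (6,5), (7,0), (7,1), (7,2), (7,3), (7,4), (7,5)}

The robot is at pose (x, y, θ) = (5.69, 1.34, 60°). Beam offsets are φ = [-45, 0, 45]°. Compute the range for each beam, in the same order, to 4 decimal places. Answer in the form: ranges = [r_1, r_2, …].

ranges = [1.3562, 0.7621, 3.7891]

beam 1: φ=-45°, α=15°
  cosα=0.9659 sinα=0.2588 | (5,1) | tMaxX 0.3209 tMaxY 2.5500 | tΔX 1.0353 tΔY 3.8637
    t=0.3209 [x] (6,1)
    t=1.3562 [x] (7,1) — stop
  → r_1 = 1.3562
beam 2: φ=0°, α=60°
  cosα=0.5000 sinα=0.8660 | (5,1) | tMaxX 0.6200 tMaxY 0.7621 | tΔX 2.0000 tΔY 1.1547
    t=0.6200 [x] (6,1)
    t=0.7621 [y] (6,2) — stop
  → r_2 = 0.7621
beam 3: φ=45°, α=105°
  cosα=-0.2588 sinα=0.9659 | (5,1) | tMaxX 2.6660 tMaxY 0.6833 | tΔX 3.8637 tΔY 1.0353
    t=0.6833 [y] (5,2)
    t=1.7186 [y] (5,3)
    t=2.6660 [x] (4,3)
    t=2.7538 [y] (4,4)
    t=3.7891 [y] (4,5) — stop
  → r_3 = 3.7891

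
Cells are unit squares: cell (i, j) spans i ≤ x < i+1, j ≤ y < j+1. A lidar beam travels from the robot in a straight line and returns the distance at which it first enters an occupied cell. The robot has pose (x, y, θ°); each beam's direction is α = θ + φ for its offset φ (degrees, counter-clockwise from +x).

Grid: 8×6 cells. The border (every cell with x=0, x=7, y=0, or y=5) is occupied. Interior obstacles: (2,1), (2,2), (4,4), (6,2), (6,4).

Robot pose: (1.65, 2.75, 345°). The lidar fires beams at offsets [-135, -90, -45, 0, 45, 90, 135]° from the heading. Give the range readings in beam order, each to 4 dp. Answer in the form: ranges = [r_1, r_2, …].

ranges = [0.7506, 1.8117, 0.7000, 0.3623, 0.4041, 2.3294, 1.3000]

beam 1: φ=-135°, α=210°
  dir = (cos 210°, sin 210°) = (-0.8660, -0.5000); from cell (1,2)
  next x-line at t=0.7506, next y-line at t=1.5000; Δt_x=1.1547, Δt_y=2.0000
    x: enter (0,2) at t=0.7506 ← occupied
  → r_1 = 0.7506
beam 2: φ=-90°, α=255°
  dir = (cos 255°, sin 255°) = (-0.2588, -0.9659); from cell (1,2)
  next x-line at t=2.5114, next y-line at t=0.7765; Δt_x=3.8637, Δt_y=1.0353
    y: enter (1,1) at t=0.7765
    y: enter (1,0) at t=1.8117 ← occupied
  → r_2 = 1.8117
beam 3: φ=-45°, α=300°
  dir = (cos 300°, sin 300°) = (0.5000, -0.8660); from cell (1,2)
  next x-line at t=0.7000, next y-line at t=0.8660; Δt_x=2.0000, Δt_y=1.1547
    x: enter (2,2) at t=0.7000 ← occupied
  → r_3 = 0.7000
beam 4: φ=0°, α=345°
  dir = (cos 345°, sin 345°) = (0.9659, -0.2588); from cell (1,2)
  next x-line at t=0.3623, next y-line at t=2.8978; Δt_x=1.0353, Δt_y=3.8637
    x: enter (2,2) at t=0.3623 ← occupied
  → r_4 = 0.3623
beam 5: φ=45°, α=30°
  dir = (cos 30°, sin 30°) = (0.8660, 0.5000); from cell (1,2)
  next x-line at t=0.4041, next y-line at t=0.5000; Δt_x=1.1547, Δt_y=2.0000
    x: enter (2,2) at t=0.4041 ← occupied
  → r_5 = 0.4041
beam 6: φ=90°, α=75°
  dir = (cos 75°, sin 75°) = (0.2588, 0.9659); from cell (1,2)
  next x-line at t=1.3523, next y-line at t=0.2588; Δt_x=3.8637, Δt_y=1.0353
    y: enter (1,3) at t=0.2588
    y: enter (1,4) at t=1.2941
    x: enter (2,4) at t=1.3523
    y: enter (2,5) at t=2.3294 ← occupied
  → r_6 = 2.3294
beam 7: φ=135°, α=120°
  dir = (cos 120°, sin 120°) = (-0.5000, 0.8660); from cell (1,2)
  next x-line at t=1.3000, next y-line at t=0.2887; Δt_x=2.0000, Δt_y=1.1547
    y: enter (1,3) at t=0.2887
    x: enter (0,3) at t=1.3000 ← occupied
  → r_7 = 1.3000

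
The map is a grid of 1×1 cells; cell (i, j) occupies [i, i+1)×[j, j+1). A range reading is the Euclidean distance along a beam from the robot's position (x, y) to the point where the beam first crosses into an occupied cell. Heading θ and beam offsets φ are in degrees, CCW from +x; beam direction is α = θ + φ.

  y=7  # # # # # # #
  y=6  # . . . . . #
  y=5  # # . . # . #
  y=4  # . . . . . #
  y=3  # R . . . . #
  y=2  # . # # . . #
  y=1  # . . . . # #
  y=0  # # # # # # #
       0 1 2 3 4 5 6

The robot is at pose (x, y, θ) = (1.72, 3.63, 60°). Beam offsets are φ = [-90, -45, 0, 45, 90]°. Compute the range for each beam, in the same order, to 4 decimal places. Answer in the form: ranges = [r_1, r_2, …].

beam 1: φ=-90°, α=330°
  direction (0.8660, -0.5000); cell (1,3); t to first gridline: x 0.3233, y 1.2600 (then +1.1547 / +2.0000)
    (2,3) via x @ 0.3233
    (2,2) via y @ 1.2600  # hit
  → r_1 = 1.2600
beam 2: φ=-45°, α=15°
  direction (0.9659, 0.2588); cell (1,3); t to first gridline: x 0.2899, y 1.4296 (then +1.0353 / +3.8637)
    (2,3) via x @ 0.2899
    (3,3) via x @ 1.3252
    (3,4) via y @ 1.4296
    (4,4) via x @ 2.3604
    (5,4) via x @ 3.3957
    (6,4) via x @ 4.4310  # hit
  → r_2 = 4.4310
beam 3: φ=0°, α=60°
  direction (0.5000, 0.8660); cell (1,3); t to first gridline: x 0.5600, y 0.4272 (then +2.0000 / +1.1547)
    (1,4) via y @ 0.4272
    (2,4) via x @ 0.5600
    (2,5) via y @ 1.5819
    (3,5) via x @ 2.5600
    (3,6) via y @ 2.7366
    (3,7) via y @ 3.8913  # hit
  → r_3 = 3.8913
beam 4: φ=45°, α=105°
  direction (-0.2588, 0.9659); cell (1,3); t to first gridline: x 2.7819, y 0.3831 (then +3.8637 / +1.0353)
    (1,4) via y @ 0.3831
    (1,5) via y @ 1.4183  # hit
  → r_4 = 1.4183
beam 5: φ=90°, α=150°
  direction (-0.8660, 0.5000); cell (1,3); t to first gridline: x 0.8314, y 0.7400 (then +1.1547 / +2.0000)
    (1,4) via y @ 0.7400
    (0,4) via x @ 0.8314  # hit
  → r_5 = 0.8314

ranges = [1.2600, 4.4310, 3.8913, 1.4183, 0.8314]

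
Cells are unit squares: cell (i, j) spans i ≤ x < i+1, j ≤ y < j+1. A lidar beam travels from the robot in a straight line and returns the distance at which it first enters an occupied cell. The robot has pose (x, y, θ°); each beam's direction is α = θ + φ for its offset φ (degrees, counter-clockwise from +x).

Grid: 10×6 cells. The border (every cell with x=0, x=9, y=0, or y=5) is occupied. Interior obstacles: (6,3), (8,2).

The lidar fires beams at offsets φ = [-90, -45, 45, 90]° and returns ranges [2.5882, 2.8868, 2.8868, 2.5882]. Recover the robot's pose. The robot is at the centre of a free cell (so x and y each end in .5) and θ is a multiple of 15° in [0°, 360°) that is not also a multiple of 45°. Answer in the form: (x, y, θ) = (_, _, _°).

(x, y, θ) = (3.5, 2.5, 105°)

The pose lattice has 30·16 = 480 candidates. Test each by forward raycasting.
  (8.5, 3.5, 285°): beam 1 = 1.5529 ≠ 2.5882 ✗
  (7.5, 2.5, 105°): beam 1 = 0.5176 ≠ 2.5882 ✗
  (5.5, 3.5, 195°): beam 1 = 1.5529 ≠ 2.5882 ✗
  …
  (3.5, 2.5, 105°): r_1=2.5882, r_2=2.8868, r_3=2.8868, r_4=2.5882 — all match ✓
No second candidate reproduces the full scan.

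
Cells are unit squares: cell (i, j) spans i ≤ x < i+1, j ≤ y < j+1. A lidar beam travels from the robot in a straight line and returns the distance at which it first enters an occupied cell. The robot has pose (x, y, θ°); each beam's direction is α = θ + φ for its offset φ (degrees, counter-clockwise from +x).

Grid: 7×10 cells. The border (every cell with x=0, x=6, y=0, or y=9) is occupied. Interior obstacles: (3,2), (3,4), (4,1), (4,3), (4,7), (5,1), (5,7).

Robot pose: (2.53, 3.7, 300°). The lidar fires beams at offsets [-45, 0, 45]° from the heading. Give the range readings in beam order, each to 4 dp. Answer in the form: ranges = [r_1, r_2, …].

ranges = [2.7952, 0.9400, 1.5219]

beam 1: φ=-45°, α=255°
  d=(-0.2588,-0.9659)  start (2,3)  tX=2.0478 tY=0.7247  stride 1/|dx|=3.8637 1/|dy|=1.0353
    cross y-line → (2,2), t=0.7247
    cross y-line → (2,1), t=1.7600
    cross x-line → (1,1), t=2.0478
    cross y-line → (1,0), t=2.7952 (wall)
  → r_1 = 2.7952
beam 2: φ=0°, α=300°
  d=(0.5000,-0.8660)  start (2,3)  tX=0.9400 tY=0.8083  stride 1/|dx|=2.0000 1/|dy|=1.1547
    cross y-line → (2,2), t=0.8083
    cross x-line → (3,2), t=0.9400 (wall)
  → r_2 = 0.9400
beam 3: φ=45°, α=345°
  d=(0.9659,-0.2588)  start (2,3)  tX=0.4866 tY=2.7046  stride 1/|dx|=1.0353 1/|dy|=3.8637
    cross x-line → (3,3), t=0.4866
    cross x-line → (4,3), t=1.5219 (wall)
  → r_3 = 1.5219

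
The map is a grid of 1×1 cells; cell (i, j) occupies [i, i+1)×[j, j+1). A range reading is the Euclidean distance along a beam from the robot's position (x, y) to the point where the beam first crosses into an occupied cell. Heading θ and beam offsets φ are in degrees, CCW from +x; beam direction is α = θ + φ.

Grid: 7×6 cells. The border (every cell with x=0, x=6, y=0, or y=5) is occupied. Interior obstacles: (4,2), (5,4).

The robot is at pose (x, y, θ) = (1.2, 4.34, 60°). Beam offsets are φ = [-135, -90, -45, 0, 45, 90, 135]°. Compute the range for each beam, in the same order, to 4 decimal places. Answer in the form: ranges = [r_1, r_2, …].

beam 1: φ=-135°, α=285°
  direction (0.2588, -0.9659); cell (1,4); t to first gridline: x 3.0910, y 0.3520 (then +3.8637 / +1.0353)
    (1,3) via y @ 0.3520
    (1,2) via y @ 1.3873
    (1,1) via y @ 2.4225
    (2,1) via x @ 3.0910
    (2,0) via y @ 3.4578  # hit
  → r_1 = 3.4578
beam 2: φ=-90°, α=330°
  direction (0.8660, -0.5000); cell (1,4); t to first gridline: x 0.9238, y 0.6800 (then +1.1547 / +2.0000)
    (1,3) via y @ 0.6800
    (2,3) via x @ 0.9238
    (3,3) via x @ 2.0785
    (3,2) via y @ 2.6800
    (4,2) via x @ 3.2332  # hit
  → r_2 = 3.2332
beam 3: φ=-45°, α=15°
  direction (0.9659, 0.2588); cell (1,4); t to first gridline: x 0.8282, y 2.5500 (then +1.0353 / +3.8637)
    (2,4) via x @ 0.8282
    (3,4) via x @ 1.8635
    (3,5) via y @ 2.5500  # hit
  → r_3 = 2.5500
beam 4: φ=0°, α=60°
  direction (0.5000, 0.8660); cell (1,4); t to first gridline: x 1.6000, y 0.7621 (then +2.0000 / +1.1547)
    (1,5) via y @ 0.7621  # hit
  → r_4 = 0.7621
beam 5: φ=45°, α=105°
  direction (-0.2588, 0.9659); cell (1,4); t to first gridline: x 0.7727, y 0.6833 (then +3.8637 / +1.0353)
    (1,5) via y @ 0.6833  # hit
  → r_5 = 0.6833
beam 6: φ=90°, α=150°
  direction (-0.8660, 0.5000); cell (1,4); t to first gridline: x 0.2309, y 1.3200 (then +1.1547 / +2.0000)
    (0,4) via x @ 0.2309  # hit
  → r_6 = 0.2309
beam 7: φ=135°, α=195°
  direction (-0.9659, -0.2588); cell (1,4); t to first gridline: x 0.2071, y 1.3137 (then +1.0353 / +3.8637)
    (0,4) via x @ 0.2071  # hit
  → r_7 = 0.2071

ranges = [3.4578, 3.2332, 2.5500, 0.7621, 0.6833, 0.2309, 0.2071]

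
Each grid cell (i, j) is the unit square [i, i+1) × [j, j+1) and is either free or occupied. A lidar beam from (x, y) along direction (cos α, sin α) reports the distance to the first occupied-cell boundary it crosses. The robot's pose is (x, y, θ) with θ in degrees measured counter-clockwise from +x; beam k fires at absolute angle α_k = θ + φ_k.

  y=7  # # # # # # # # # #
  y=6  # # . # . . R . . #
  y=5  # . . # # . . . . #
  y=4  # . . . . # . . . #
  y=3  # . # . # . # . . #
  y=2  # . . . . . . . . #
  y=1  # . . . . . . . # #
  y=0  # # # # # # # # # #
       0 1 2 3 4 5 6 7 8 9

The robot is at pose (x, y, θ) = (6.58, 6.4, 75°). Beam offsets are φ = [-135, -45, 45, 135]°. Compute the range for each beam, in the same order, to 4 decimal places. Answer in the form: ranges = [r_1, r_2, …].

beam 1: φ=-135°, α=300°
  d=(0.5000,-0.8660)  start (6,6)  tX=0.8400 tY=0.4619  stride 1/|dx|=2.0000 1/|dy|=1.1547
    cross y-line → (6,5), t=0.4619
    cross x-line → (7,5), t=0.8400
    cross y-line → (7,4), t=1.6166
    cross y-line → (7,3), t=2.7713
    cross x-line → (8,3), t=2.8400
    cross y-line → (8,2), t=3.9260
    cross x-line → (9,2), t=4.8400 (wall)
  → r_1 = 4.8400
beam 2: φ=-45°, α=30°
  d=(0.8660,0.5000)  start (6,6)  tX=0.4850 tY=1.2000  stride 1/|dx|=1.1547 1/|dy|=2.0000
    cross x-line → (7,6), t=0.4850
    cross y-line → (7,7), t=1.2000 (wall)
  → r_2 = 1.2000
beam 3: φ=45°, α=120°
  d=(-0.5000,0.8660)  start (6,6)  tX=1.1600 tY=0.6928  stride 1/|dx|=2.0000 1/|dy|=1.1547
    cross y-line → (6,7), t=0.6928 (wall)
  → r_3 = 0.6928
beam 4: φ=135°, α=210°
  d=(-0.8660,-0.5000)  start (6,6)  tX=0.6697 tY=0.8000  stride 1/|dx|=1.1547 1/|dy|=2.0000
    cross x-line → (5,6), t=0.6697
    cross y-line → (5,5), t=0.8000
    cross x-line → (4,5), t=1.8244 (wall)
  → r_4 = 1.8244

ranges = [4.8400, 1.2000, 0.6928, 1.8244]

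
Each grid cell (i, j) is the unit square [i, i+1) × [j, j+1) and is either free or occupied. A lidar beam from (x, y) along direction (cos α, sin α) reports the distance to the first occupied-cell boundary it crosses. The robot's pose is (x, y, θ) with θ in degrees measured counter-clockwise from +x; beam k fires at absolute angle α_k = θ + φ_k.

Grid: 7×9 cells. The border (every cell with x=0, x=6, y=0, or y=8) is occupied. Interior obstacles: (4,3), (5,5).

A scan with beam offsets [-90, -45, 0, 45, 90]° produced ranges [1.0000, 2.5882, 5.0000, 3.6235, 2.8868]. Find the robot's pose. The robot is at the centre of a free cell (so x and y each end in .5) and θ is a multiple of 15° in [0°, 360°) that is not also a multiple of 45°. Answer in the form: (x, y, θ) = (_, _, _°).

The pose lattice has 33·16 = 528 candidates. Test each by forward raycasting.
  (5.5, 6.5, 330°): beam 1 = 0.5774 ≠ 1.0000 ✗
  (3.5, 4.5, 255°): beam 1 = 2.5882 ≠ 1.0000 ✗
  (1.5, 1.5, 165°): beam 1 = 6.7293 ≠ 1.0000 ✗
  …
  (3.5, 7.5, 240°): r_1=1.0000, r_2=2.5882, r_3=5.0000, r_4=3.6235, r_5=2.8868 — all match ✓
No second candidate reproduces the full scan.

(x, y, θ) = (3.5, 7.5, 240°)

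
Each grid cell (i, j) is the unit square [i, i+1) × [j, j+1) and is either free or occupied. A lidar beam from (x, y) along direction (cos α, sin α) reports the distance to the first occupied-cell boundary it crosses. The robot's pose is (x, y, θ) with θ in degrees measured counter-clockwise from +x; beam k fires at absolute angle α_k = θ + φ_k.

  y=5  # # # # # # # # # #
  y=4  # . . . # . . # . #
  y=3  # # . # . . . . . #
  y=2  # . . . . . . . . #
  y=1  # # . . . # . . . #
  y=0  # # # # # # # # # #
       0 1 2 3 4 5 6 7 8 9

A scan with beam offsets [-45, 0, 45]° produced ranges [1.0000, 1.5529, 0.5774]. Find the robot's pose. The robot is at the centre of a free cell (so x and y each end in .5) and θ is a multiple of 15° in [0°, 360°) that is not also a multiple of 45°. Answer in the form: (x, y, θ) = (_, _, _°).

Candidates: 26 free-cell centres × 16 headings = 416 poses. Raycast each; keep the one whose scan matches to 4 dp.
  (4.5, 1.5, 300°): beam 1 = 0.5176 ≠ 1.0000 ✗
  (1.5, 4.5, 75°): beam 2 = 0.5176 ≠ 1.5529 ✗
  (7.5, 3.5, 285°): beam 1 = 2.8868 ≠ 1.0000 ✗
  …
  (2.5, 4.5, 15°): r_1=1.0000, r_2=1.5529, r_3=0.5774 — all match ✓
Only this pose fits every beam.

(x, y, θ) = (2.5, 4.5, 15°)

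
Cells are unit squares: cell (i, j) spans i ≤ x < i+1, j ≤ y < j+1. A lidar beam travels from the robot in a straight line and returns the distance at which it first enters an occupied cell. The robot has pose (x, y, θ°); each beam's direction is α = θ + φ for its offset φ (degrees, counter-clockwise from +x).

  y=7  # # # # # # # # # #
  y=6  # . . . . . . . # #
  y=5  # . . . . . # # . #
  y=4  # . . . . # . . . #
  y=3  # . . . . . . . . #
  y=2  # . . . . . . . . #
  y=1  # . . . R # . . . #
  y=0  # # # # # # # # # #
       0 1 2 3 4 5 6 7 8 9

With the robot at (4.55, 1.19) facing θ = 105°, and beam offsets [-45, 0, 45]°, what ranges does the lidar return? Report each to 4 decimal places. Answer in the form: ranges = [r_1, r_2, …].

beam 1: φ=-45°, α=60°
  cosα=0.5000 sinα=0.8660 | (4,1) | tMaxX 0.9000 tMaxY 0.9353 | tΔX 2.0000 tΔY 1.1547
    t=0.9000 [x] (5,1) — stop
  → r_1 = 0.9000
beam 2: φ=0°, α=105°
  cosα=-0.2588 sinα=0.9659 | (4,1) | tMaxX 2.1250 tMaxY 0.8386 | tΔX 3.8637 tΔY 1.0353
    t=0.8386 [y] (4,2)
    t=1.8738 [y] (4,3)
    t=2.1250 [x] (3,3)
    t=2.9091 [y] (3,4)
    t=3.9444 [y] (3,5)
    t=4.9797 [y] (3,6)
    t=5.9887 [x] (2,6)
    t=6.0150 [y] (2,7) — stop
  → r_2 = 6.0150
beam 3: φ=45°, α=150°
  cosα=-0.8660 sinα=0.5000 | (4,1) | tMaxX 0.6351 tMaxY 1.6200 | tΔX 1.1547 tΔY 2.0000
    t=0.6351 [x] (3,1)
    t=1.6200 [y] (3,2)
    t=1.7898 [x] (2,2)
    t=2.9445 [x] (1,2)
    t=3.6200 [y] (1,3)
    t=4.0992 [x] (0,3) — stop
  → r_3 = 4.0992

ranges = [0.9000, 6.0150, 4.0992]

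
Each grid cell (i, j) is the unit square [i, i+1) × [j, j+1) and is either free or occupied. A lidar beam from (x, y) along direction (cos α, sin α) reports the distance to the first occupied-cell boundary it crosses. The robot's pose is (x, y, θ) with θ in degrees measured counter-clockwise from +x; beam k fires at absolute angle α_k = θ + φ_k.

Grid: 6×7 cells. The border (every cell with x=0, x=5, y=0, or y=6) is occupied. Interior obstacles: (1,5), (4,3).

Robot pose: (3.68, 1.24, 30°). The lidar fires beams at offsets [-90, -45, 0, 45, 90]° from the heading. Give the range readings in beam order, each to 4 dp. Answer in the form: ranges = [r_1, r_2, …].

beam 1: φ=-90°, α=300°
  dir = (cos 300°, sin 300°) = (0.5000, -0.8660); from cell (3,1)
  next x-line at t=0.6400, next y-line at t=0.2771; Δt_x=2.0000, Δt_y=1.1547
    y: enter (3,0) at t=0.2771 ← occupied
  → r_1 = 0.2771
beam 2: φ=-45°, α=345°
  dir = (cos 345°, sin 345°) = (0.9659, -0.2588); from cell (3,1)
  next x-line at t=0.3313, next y-line at t=0.9273; Δt_x=1.0353, Δt_y=3.8637
    x: enter (4,1) at t=0.3313
    y: enter (4,0) at t=0.9273 ← occupied
  → r_2 = 0.9273
beam 3: φ=0°, α=30°
  dir = (cos 30°, sin 30°) = (0.8660, 0.5000); from cell (3,1)
  next x-line at t=0.3695, next y-line at t=1.5200; Δt_x=1.1547, Δt_y=2.0000
    x: enter (4,1) at t=0.3695
    y: enter (4,2) at t=1.5200
    x: enter (5,2) at t=1.5242 ← occupied
  → r_3 = 1.5242
beam 4: φ=45°, α=75°
  dir = (cos 75°, sin 75°) = (0.2588, 0.9659); from cell (3,1)
  next x-line at t=1.2364, next y-line at t=0.7868; Δt_x=3.8637, Δt_y=1.0353
    y: enter (3,2) at t=0.7868
    x: enter (4,2) at t=1.2364
    y: enter (4,3) at t=1.8221 ← occupied
  → r_4 = 1.8221
beam 5: φ=90°, α=120°
  dir = (cos 120°, sin 120°) = (-0.5000, 0.8660); from cell (3,1)
  next x-line at t=1.3600, next y-line at t=0.8776; Δt_x=2.0000, Δt_y=1.1547
    y: enter (3,2) at t=0.8776
    x: enter (2,2) at t=1.3600
    y: enter (2,3) at t=2.0323
    y: enter (2,4) at t=3.1870
    x: enter (1,4) at t=3.3600
    y: enter (1,5) at t=4.3417 ← occupied
  → r_5 = 4.3417

ranges = [0.2771, 0.9273, 1.5242, 1.8221, 4.3417]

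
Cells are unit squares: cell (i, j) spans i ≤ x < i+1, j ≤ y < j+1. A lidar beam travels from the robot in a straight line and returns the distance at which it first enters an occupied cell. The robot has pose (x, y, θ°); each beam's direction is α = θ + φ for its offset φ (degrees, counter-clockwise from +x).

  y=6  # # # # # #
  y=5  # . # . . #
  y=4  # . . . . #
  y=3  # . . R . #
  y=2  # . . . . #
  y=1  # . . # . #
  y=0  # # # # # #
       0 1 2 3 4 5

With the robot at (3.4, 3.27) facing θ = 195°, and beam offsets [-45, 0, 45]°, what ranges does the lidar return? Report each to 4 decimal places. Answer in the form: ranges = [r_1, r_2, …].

ranges = [2.7713, 2.4847, 2.6212]

beam 1: φ=-45°, α=150°
  d=(-0.8660,0.5000)  start (3,3)  tX=0.4619 tY=1.4600  stride 1/|dx|=1.1547 1/|dy|=2.0000
    cross x-line → (2,3), t=0.4619
    cross y-line → (2,4), t=1.4600
    cross x-line → (1,4), t=1.6166
    cross x-line → (0,4), t=2.7713 (wall)
  → r_1 = 2.7713
beam 2: φ=0°, α=195°
  d=(-0.9659,-0.2588)  start (3,3)  tX=0.4141 tY=1.0432  stride 1/|dx|=1.0353 1/|dy|=3.8637
    cross x-line → (2,3), t=0.4141
    cross y-line → (2,2), t=1.0432
    cross x-line → (1,2), t=1.4494
    cross x-line → (0,2), t=2.4847 (wall)
  → r_2 = 2.4847
beam 3: φ=45°, α=240°
  d=(-0.5000,-0.8660)  start (3,3)  tX=0.8000 tY=0.3118  stride 1/|dx|=2.0000 1/|dy|=1.1547
    cross y-line → (3,2), t=0.3118
    cross x-line → (2,2), t=0.8000
    cross y-line → (2,1), t=1.4665
    cross y-line → (2,0), t=2.6212 (wall)
  → r_3 = 2.6212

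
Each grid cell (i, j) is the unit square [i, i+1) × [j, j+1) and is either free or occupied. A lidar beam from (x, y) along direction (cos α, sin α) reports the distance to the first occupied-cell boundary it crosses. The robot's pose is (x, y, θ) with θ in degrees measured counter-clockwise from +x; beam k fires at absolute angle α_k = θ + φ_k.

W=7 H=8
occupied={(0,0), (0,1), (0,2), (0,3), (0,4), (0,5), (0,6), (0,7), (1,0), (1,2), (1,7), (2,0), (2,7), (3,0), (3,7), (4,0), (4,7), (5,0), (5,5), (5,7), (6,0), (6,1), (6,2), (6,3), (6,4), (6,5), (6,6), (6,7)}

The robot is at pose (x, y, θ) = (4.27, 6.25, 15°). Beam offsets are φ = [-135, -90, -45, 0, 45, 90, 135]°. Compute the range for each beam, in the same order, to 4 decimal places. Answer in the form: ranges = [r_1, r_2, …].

ranges = [4.5400, 5.4352, 0.8429, 1.7910, 0.8660, 0.7765, 1.5000]

beam 1: φ=-135°, α=240°
  cosα=-0.5000 sinα=-0.8660 | (4,6) | tMaxX 0.5400 tMaxY 0.2887 | tΔX 2.0000 tΔY 1.1547
    t=0.2887 [y] (4,5)
    t=0.5400 [x] (3,5)
    t=1.4434 [y] (3,4)
    t=2.5400 [x] (2,4)
    t=2.5981 [y] (2,3)
    t=3.7528 [y] (2,2)
    t=4.5400 [x] (1,2) — stop
  → r_1 = 4.5400
beam 2: φ=-90°, α=285°
  cosα=0.2588 sinα=-0.9659 | (4,6) | tMaxX 2.8205 tMaxY 0.2588 | tΔX 3.8637 tΔY 1.0353
    t=0.2588 [y] (4,5)
    t=1.2941 [y] (4,4)
    t=2.3294 [y] (4,3)
    t=2.8205 [x] (5,3)
    t=3.3646 [y] (5,2)
    t=4.3999 [y] (5,1)
    t=5.4352 [y] (5,0) — stop
  → r_2 = 5.4352
beam 3: φ=-45°, α=330°
  cosα=0.8660 sinα=-0.5000 | (4,6) | tMaxX 0.8429 tMaxY 0.5000 | tΔX 1.1547 tΔY 2.0000
    t=0.5000 [y] (4,5)
    t=0.8429 [x] (5,5) — stop
  → r_3 = 0.8429
beam 4: φ=0°, α=15°
  cosα=0.9659 sinα=0.2588 | (4,6) | tMaxX 0.7558 tMaxY 2.8978 | tΔX 1.0353 tΔY 3.8637
    t=0.7558 [x] (5,6)
    t=1.7910 [x] (6,6) — stop
  → r_4 = 1.7910
beam 5: φ=45°, α=60°
  cosα=0.5000 sinα=0.8660 | (4,6) | tMaxX 1.4600 tMaxY 0.8660 | tΔX 2.0000 tΔY 1.1547
    t=0.8660 [y] (4,7) — stop
  → r_5 = 0.8660
beam 6: φ=90°, α=105°
  cosα=-0.2588 sinα=0.9659 | (4,6) | tMaxX 1.0432 tMaxY 0.7765 | tΔX 3.8637 tΔY 1.0353
    t=0.7765 [y] (4,7) — stop
  → r_6 = 0.7765
beam 7: φ=135°, α=150°
  cosα=-0.8660 sinα=0.5000 | (4,6) | tMaxX 0.3118 tMaxY 1.5000 | tΔX 1.1547 tΔY 2.0000
    t=0.3118 [x] (3,6)
    t=1.4665 [x] (2,6)
    t=1.5000 [y] (2,7) — stop
  → r_7 = 1.5000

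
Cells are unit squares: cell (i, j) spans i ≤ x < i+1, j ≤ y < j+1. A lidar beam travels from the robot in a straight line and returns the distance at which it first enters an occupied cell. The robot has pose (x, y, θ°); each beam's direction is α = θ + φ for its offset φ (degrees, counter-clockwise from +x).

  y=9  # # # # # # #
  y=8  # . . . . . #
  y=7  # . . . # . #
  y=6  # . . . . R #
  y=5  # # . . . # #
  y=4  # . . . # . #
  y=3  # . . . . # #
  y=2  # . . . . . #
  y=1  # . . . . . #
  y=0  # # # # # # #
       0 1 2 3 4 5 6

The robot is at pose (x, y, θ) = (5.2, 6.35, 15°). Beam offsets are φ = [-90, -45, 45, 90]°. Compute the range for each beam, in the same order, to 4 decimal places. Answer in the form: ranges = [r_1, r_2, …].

ranges = [0.3623, 0.7000, 1.6000, 0.7727]

beam 1: φ=-90°, α=285°
  cosα=0.2588 sinα=-0.9659 | (5,6) | tMaxX 3.0910 tMaxY 0.3623 | tΔX 3.8637 tΔY 1.0353
    t=0.3623 [y] (5,5) — stop
  → r_1 = 0.3623
beam 2: φ=-45°, α=330°
  cosα=0.8660 sinα=-0.5000 | (5,6) | tMaxX 0.9238 tMaxY 0.7000 | tΔX 1.1547 tΔY 2.0000
    t=0.7000 [y] (5,5) — stop
  → r_2 = 0.7000
beam 3: φ=45°, α=60°
  cosα=0.5000 sinα=0.8660 | (5,6) | tMaxX 1.6000 tMaxY 0.7506 | tΔX 2.0000 tΔY 1.1547
    t=0.7506 [y] (5,7)
    t=1.6000 [x] (6,7) — stop
  → r_3 = 1.6000
beam 4: φ=90°, α=105°
  cosα=-0.2588 sinα=0.9659 | (5,6) | tMaxX 0.7727 tMaxY 0.6729 | tΔX 3.8637 tΔY 1.0353
    t=0.6729 [y] (5,7)
    t=0.7727 [x] (4,7) — stop
  → r_4 = 0.7727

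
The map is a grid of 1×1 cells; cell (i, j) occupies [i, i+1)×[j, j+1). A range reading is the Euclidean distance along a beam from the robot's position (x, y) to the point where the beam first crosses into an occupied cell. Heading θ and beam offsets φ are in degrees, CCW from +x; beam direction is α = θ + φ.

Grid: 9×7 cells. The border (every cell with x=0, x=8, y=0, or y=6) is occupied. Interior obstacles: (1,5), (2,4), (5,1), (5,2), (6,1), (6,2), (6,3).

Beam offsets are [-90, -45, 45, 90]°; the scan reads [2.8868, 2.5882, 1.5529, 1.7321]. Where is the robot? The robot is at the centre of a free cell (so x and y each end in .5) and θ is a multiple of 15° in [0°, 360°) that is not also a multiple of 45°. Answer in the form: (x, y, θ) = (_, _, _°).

The pose lattice has 28·16 = 448 candidates. Test each by forward raycasting.
  (2.5, 2.5, 15°): beam 1 = 1.5529 ≠ 2.8868 ✗
  (3.5, 4.5, 15°): beam 1 = 3.6235 ≠ 2.8868 ✗
  (2.5, 2.5, 345°): beam 1 = 1.5529 ≠ 2.8868 ✗
  …
  (3.5, 2.5, 240°): r_1=2.8868, r_2=2.5882, r_3=1.5529, r_4=1.7321 — all match ✓
Only this pose fits every beam.

(x, y, θ) = (3.5, 2.5, 240°)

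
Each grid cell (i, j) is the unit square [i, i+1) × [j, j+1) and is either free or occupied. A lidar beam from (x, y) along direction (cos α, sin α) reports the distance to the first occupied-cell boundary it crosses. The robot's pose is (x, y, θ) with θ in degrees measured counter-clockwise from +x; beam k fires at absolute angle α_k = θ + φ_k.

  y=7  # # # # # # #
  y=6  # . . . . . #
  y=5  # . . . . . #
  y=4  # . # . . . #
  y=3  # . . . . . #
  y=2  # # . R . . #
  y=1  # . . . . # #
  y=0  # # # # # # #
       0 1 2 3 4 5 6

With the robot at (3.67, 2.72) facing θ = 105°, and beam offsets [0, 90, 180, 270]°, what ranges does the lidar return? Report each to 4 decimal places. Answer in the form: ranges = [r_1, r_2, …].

beam 1: φ=0°, α=105°
  d=(-0.2588,0.9659)  start (3,2)  tX=2.5887 tY=0.2899  stride 1/|dx|=3.8637 1/|dy|=1.0353
    cross y-line → (3,3), t=0.2899
    cross y-line → (3,4), t=1.3252
    cross y-line → (3,5), t=2.3604
    cross x-line → (2,5), t=2.5887
    cross y-line → (2,6), t=3.3957
    cross y-line → (2,7), t=4.4310 (wall)
  → r_1 = 4.4310
beam 2: φ=90°, α=195°
  d=(-0.9659,-0.2588)  start (3,2)  tX=0.6936 tY=2.7819  stride 1/|dx|=1.0353 1/|dy|=3.8637
    cross x-line → (2,2), t=0.6936
    cross x-line → (1,2), t=1.7289 (wall)
  → r_2 = 1.7289
beam 3: φ=180°, α=285°
  d=(0.2588,-0.9659)  start (3,2)  tX=1.2750 tY=0.7454  stride 1/|dx|=3.8637 1/|dy|=1.0353
    cross y-line → (3,1), t=0.7454
    cross x-line → (4,1), t=1.2750
    cross y-line → (4,0), t=1.7807 (wall)
  → r_3 = 1.7807
beam 4: φ=270°, α=15°
  d=(0.9659,0.2588)  start (3,2)  tX=0.3416 tY=1.0818  stride 1/|dx|=1.0353 1/|dy|=3.8637
    cross x-line → (4,2), t=0.3416
    cross y-line → (4,3), t=1.0818
    cross x-line → (5,3), t=1.3769
    cross x-line → (6,3), t=2.4122 (wall)
  → r_4 = 2.4122

ranges = [4.4310, 1.7289, 1.7807, 2.4122]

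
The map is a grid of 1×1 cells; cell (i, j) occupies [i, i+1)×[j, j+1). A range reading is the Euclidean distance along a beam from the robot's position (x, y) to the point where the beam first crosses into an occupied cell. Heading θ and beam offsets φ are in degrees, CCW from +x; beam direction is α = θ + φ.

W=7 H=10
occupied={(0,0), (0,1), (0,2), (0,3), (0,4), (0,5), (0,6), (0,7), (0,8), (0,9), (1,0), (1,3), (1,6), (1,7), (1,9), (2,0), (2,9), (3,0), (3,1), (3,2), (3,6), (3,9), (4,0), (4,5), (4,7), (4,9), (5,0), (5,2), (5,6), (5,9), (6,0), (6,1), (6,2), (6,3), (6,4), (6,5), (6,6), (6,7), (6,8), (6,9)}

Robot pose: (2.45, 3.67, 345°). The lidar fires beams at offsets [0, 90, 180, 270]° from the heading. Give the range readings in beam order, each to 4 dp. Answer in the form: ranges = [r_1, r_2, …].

ranges = [2.6400, 2.4122, 0.4659, 2.7642]

beam 1: φ=0°, α=345°
  direction (0.9659, -0.2588); cell (2,3); t to first gridline: x 0.5694, y 2.5887 (then +1.0353 / +3.8637)
    (3,3) via x @ 0.5694
    (4,3) via x @ 1.6047
    (4,2) via y @ 2.5887
    (5,2) via x @ 2.6400  # hit
  → r_1 = 2.6400
beam 2: φ=90°, α=75°
  direction (0.2588, 0.9659); cell (2,3); t to first gridline: x 2.1250, y 0.3416 (then +3.8637 / +1.0353)
    (2,4) via y @ 0.3416
    (2,5) via y @ 1.3769
    (3,5) via x @ 2.1250
    (3,6) via y @ 2.4122  # hit
  → r_2 = 2.4122
beam 3: φ=180°, α=165°
  direction (-0.9659, 0.2588); cell (2,3); t to first gridline: x 0.4659, y 1.2750 (then +1.0353 / +3.8637)
    (1,3) via x @ 0.4659  # hit
  → r_3 = 0.4659
beam 4: φ=270°, α=255°
  direction (-0.2588, -0.9659); cell (2,3); t to first gridline: x 1.7387, y 0.6936 (then +3.8637 / +1.0353)
    (2,2) via y @ 0.6936
    (2,1) via y @ 1.7289
    (1,1) via x @ 1.7387
    (1,0) via y @ 2.7642  # hit
  → r_4 = 2.7642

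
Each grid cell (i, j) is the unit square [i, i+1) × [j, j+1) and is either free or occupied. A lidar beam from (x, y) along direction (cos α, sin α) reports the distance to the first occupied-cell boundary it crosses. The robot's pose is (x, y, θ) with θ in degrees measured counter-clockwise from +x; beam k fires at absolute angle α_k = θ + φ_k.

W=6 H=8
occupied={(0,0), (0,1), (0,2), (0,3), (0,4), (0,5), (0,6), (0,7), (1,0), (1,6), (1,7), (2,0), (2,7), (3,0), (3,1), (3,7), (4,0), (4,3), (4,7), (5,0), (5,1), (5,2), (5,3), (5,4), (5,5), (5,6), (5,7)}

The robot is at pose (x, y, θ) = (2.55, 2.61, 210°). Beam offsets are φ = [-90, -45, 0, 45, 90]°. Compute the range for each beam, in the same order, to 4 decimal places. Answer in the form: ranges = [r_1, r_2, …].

beam 1: φ=-90°, α=120°
  cosα=-0.5000 sinα=0.8660 | (2,2) | tMaxX 1.1000 tMaxY 0.4503 | tΔX 2.0000 tΔY 1.1547
    t=0.4503 [y] (2,3)
    t=1.1000 [x] (1,3)
    t=1.6050 [y] (1,4)
    t=2.7597 [y] (1,5)
    t=3.1000 [x] (0,5) — stop
  → r_1 = 3.1000
beam 2: φ=-45°, α=165°
  cosα=-0.9659 sinα=0.2588 | (2,2) | tMaxX 0.5694 tMaxY 1.5068 | tΔX 1.0353 tΔY 3.8637
    t=0.5694 [x] (1,2)
    t=1.5068 [y] (1,3)
    t=1.6047 [x] (0,3) — stop
  → r_2 = 1.6047
beam 3: φ=0°, α=210°
  cosα=-0.8660 sinα=-0.5000 | (2,2) | tMaxX 0.6351 tMaxY 1.2200 | tΔX 1.1547 tΔY 2.0000
    t=0.6351 [x] (1,2)
    t=1.2200 [y] (1,1)
    t=1.7898 [x] (0,1) — stop
  → r_3 = 1.7898
beam 4: φ=45°, α=255°
  cosα=-0.2588 sinα=-0.9659 | (2,2) | tMaxX 2.1250 tMaxY 0.6315 | tΔX 3.8637 tΔY 1.0353
    t=0.6315 [y] (2,1)
    t=1.6668 [y] (2,0) — stop
  → r_4 = 1.6668
beam 5: φ=90°, α=300°
  cosα=0.5000 sinα=-0.8660 | (2,2) | tMaxX 0.9000 tMaxY 0.7044 | tΔX 2.0000 tΔY 1.1547
    t=0.7044 [y] (2,1)
    t=0.9000 [x] (3,1) — stop
  → r_5 = 0.9000

ranges = [3.1000, 1.6047, 1.7898, 1.6668, 0.9000]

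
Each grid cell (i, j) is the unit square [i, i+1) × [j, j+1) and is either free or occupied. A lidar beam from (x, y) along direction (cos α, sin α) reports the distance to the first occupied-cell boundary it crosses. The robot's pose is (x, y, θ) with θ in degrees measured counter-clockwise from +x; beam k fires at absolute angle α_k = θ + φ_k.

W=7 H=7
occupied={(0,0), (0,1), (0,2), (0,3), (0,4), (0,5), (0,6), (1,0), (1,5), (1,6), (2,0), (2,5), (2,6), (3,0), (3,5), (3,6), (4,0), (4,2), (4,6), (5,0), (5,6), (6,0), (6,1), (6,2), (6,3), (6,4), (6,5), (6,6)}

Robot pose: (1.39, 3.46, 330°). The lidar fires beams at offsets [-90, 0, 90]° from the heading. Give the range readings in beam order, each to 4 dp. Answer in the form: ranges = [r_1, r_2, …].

beam 1: φ=-90°, α=240°
  dir = (cos 240°, sin 240°) = (-0.5000, -0.8660); from cell (1,3)
  next x-line at t=0.7800, next y-line at t=0.5312; Δt_x=2.0000, Δt_y=1.1547
    y: enter (1,2) at t=0.5312
    x: enter (0,2) at t=0.7800 ← occupied
  → r_1 = 0.7800
beam 2: φ=0°, α=330°
  dir = (cos 330°, sin 330°) = (0.8660, -0.5000); from cell (1,3)
  next x-line at t=0.7044, next y-line at t=0.9200; Δt_x=1.1547, Δt_y=2.0000
    x: enter (2,3) at t=0.7044
    y: enter (2,2) at t=0.9200
    x: enter (3,2) at t=1.8591
    y: enter (3,1) at t=2.9200
    x: enter (4,1) at t=3.0138
    x: enter (5,1) at t=4.1685
    y: enter (5,0) at t=4.9200 ← occupied
  → r_2 = 4.9200
beam 3: φ=90°, α=60°
  dir = (cos 60°, sin 60°) = (0.5000, 0.8660); from cell (1,3)
  next x-line at t=1.2200, next y-line at t=0.6235; Δt_x=2.0000, Δt_y=1.1547
    y: enter (1,4) at t=0.6235
    x: enter (2,4) at t=1.2200
    y: enter (2,5) at t=1.7782 ← occupied
  → r_3 = 1.7782

ranges = [0.7800, 4.9200, 1.7782]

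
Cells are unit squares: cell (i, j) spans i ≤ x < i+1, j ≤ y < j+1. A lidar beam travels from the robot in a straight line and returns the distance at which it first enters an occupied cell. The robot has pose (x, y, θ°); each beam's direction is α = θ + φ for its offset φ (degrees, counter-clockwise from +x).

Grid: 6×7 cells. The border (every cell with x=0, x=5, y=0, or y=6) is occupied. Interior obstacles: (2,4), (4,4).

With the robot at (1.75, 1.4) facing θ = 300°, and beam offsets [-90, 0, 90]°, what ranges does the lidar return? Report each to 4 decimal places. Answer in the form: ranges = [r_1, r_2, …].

beam 1: φ=-90°, α=210°
  dir = (cos 210°, sin 210°) = (-0.8660, -0.5000); from cell (1,1)
  next x-line at t=0.8660, next y-line at t=0.8000; Δt_x=1.1547, Δt_y=2.0000
    y: enter (1,0) at t=0.8000 ← occupied
  → r_1 = 0.8000
beam 2: φ=0°, α=300°
  dir = (cos 300°, sin 300°) = (0.5000, -0.8660); from cell (1,1)
  next x-line at t=0.5000, next y-line at t=0.4619; Δt_x=2.0000, Δt_y=1.1547
    y: enter (1,0) at t=0.4619 ← occupied
  → r_2 = 0.4619
beam 3: φ=90°, α=30°
  dir = (cos 30°, sin 30°) = (0.8660, 0.5000); from cell (1,1)
  next x-line at t=0.2887, next y-line at t=1.2000; Δt_x=1.1547, Δt_y=2.0000
    x: enter (2,1) at t=0.2887
    y: enter (2,2) at t=1.2000
    x: enter (3,2) at t=1.4434
    x: enter (4,2) at t=2.5981
    y: enter (4,3) at t=3.2000
    x: enter (5,3) at t=3.7528 ← occupied
  → r_3 = 3.7528

ranges = [0.8000, 0.4619, 3.7528]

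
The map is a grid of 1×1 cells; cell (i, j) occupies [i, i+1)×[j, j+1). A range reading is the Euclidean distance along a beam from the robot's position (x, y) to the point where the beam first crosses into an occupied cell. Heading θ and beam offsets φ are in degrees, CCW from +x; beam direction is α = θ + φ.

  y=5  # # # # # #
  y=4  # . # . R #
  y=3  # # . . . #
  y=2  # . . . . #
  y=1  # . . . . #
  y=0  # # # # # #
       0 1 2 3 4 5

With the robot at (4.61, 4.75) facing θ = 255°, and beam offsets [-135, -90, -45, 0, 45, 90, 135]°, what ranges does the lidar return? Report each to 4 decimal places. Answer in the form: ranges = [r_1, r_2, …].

ranges = [0.2887, 0.9659, 3.0138, 3.8823, 0.7800, 0.4038, 0.4503]

beam 1: φ=-135°, α=120°
  cosα=-0.5000 sinα=0.8660 | (4,4) | tMaxX 1.2200 tMaxY 0.2887 | tΔX 2.0000 tΔY 1.1547
    t=0.2887 [y] (4,5) — stop
  → r_1 = 0.2887
beam 2: φ=-90°, α=165°
  cosα=-0.9659 sinα=0.2588 | (4,4) | tMaxX 0.6315 tMaxY 0.9659 | tΔX 1.0353 tΔY 3.8637
    t=0.6315 [x] (3,4)
    t=0.9659 [y] (3,5) — stop
  → r_2 = 0.9659
beam 3: φ=-45°, α=210°
  cosα=-0.8660 sinα=-0.5000 | (4,4) | tMaxX 0.7044 tMaxY 1.5000 | tΔX 1.1547 tΔY 2.0000
    t=0.7044 [x] (3,4)
    t=1.5000 [y] (3,3)
    t=1.8591 [x] (2,3)
    t=3.0138 [x] (1,3) — stop
  → r_3 = 3.0138
beam 4: φ=0°, α=255°
  cosα=-0.2588 sinα=-0.9659 | (4,4) | tMaxX 2.3569 tMaxY 0.7765 | tΔX 3.8637 tΔY 1.0353
    t=0.7765 [y] (4,3)
    t=1.8117 [y] (4,2)
    t=2.3569 [x] (3,2)
    t=2.8470 [y] (3,1)
    t=3.8823 [y] (3,0) — stop
  → r_4 = 3.8823
beam 5: φ=45°, α=300°
  cosα=0.5000 sinα=-0.8660 | (4,4) | tMaxX 0.7800 tMaxY 0.8660 | tΔX 2.0000 tΔY 1.1547
    t=0.7800 [x] (5,4) — stop
  → r_5 = 0.7800
beam 6: φ=90°, α=345°
  cosα=0.9659 sinα=-0.2588 | (4,4) | tMaxX 0.4038 tMaxY 2.8978 | tΔX 1.0353 tΔY 3.8637
    t=0.4038 [x] (5,4) — stop
  → r_6 = 0.4038
beam 7: φ=135°, α=30°
  cosα=0.8660 sinα=0.5000 | (4,4) | tMaxX 0.4503 tMaxY 0.5000 | tΔX 1.1547 tΔY 2.0000
    t=0.4503 [x] (5,4) — stop
  → r_7 = 0.4503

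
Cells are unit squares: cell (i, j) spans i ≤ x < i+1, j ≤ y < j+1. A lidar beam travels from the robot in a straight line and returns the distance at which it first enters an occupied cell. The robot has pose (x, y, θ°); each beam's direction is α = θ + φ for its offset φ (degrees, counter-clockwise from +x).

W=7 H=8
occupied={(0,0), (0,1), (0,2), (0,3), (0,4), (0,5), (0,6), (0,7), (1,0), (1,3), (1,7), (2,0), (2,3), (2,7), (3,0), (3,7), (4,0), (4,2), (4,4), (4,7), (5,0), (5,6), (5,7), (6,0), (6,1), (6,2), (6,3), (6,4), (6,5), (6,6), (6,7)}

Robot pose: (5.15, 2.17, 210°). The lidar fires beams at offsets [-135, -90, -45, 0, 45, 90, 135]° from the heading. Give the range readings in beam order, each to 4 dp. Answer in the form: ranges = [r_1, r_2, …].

beam 1: φ=-135°, α=75°
  cosα=0.2588 sinα=0.9659 | (5,2) | tMaxX 3.2841 tMaxY 0.8593 | tΔX 3.8637 tΔY 1.0353
    t=0.8593 [y] (5,3)
    t=1.8946 [y] (5,4)
    t=2.9298 [y] (5,5)
    t=3.2841 [x] (6,5) — stop
  → r_1 = 3.2841
beam 2: φ=-90°, α=120°
  cosα=-0.5000 sinα=0.8660 | (5,2) | tMaxX 0.3000 tMaxY 0.9584 | tΔX 2.0000 tΔY 1.1547
    t=0.3000 [x] (4,2) — stop
  → r_2 = 0.3000
beam 3: φ=-45°, α=165°
  cosα=-0.9659 sinα=0.2588 | (5,2) | tMaxX 0.1553 tMaxY 3.2069 | tΔX 1.0353 tΔY 3.8637
    t=0.1553 [x] (4,2) — stop
  → r_3 = 0.1553
beam 4: φ=0°, α=210°
  cosα=-0.8660 sinα=-0.5000 | (5,2) | tMaxX 0.1732 tMaxY 0.3400 | tΔX 1.1547 tΔY 2.0000
    t=0.1732 [x] (4,2) — stop
  → r_4 = 0.1732
beam 5: φ=45°, α=255°
  cosα=-0.2588 sinα=-0.9659 | (5,2) | tMaxX 0.5796 tMaxY 0.1760 | tΔX 3.8637 tΔY 1.0353
    t=0.1760 [y] (5,1)
    t=0.5796 [x] (4,1)
    t=1.2113 [y] (4,0) — stop
  → r_5 = 1.2113
beam 6: φ=90°, α=300°
  cosα=0.5000 sinα=-0.8660 | (5,2) | tMaxX 1.7000 tMaxY 0.1963 | tΔX 2.0000 tΔY 1.1547
    t=0.1963 [y] (5,1)
    t=1.3510 [y] (5,0) — stop
  → r_6 = 1.3510
beam 7: φ=135°, α=345°
  cosα=0.9659 sinα=-0.2588 | (5,2) | tMaxX 0.8800 tMaxY 0.6568 | tΔX 1.0353 tΔY 3.8637
    t=0.6568 [y] (5,1)
    t=0.8800 [x] (6,1) — stop
  → r_7 = 0.8800

ranges = [3.2841, 0.3000, 0.1553, 0.1732, 1.2113, 1.3510, 0.8800]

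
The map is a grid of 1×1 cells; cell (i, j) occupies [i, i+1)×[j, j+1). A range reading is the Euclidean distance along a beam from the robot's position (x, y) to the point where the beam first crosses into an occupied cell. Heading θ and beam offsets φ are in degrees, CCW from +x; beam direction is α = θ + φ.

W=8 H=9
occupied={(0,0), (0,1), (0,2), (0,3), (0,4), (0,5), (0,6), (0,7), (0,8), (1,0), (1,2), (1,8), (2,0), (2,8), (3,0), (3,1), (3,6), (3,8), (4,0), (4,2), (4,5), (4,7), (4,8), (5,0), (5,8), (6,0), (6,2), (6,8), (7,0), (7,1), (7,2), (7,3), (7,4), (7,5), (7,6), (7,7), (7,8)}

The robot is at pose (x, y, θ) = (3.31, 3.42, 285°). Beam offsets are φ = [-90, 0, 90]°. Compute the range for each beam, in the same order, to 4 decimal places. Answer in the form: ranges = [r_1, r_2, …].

ranges = [1.6228, 1.4701, 3.8202]

beam 1: φ=-90°, α=195°
  direction (-0.9659, -0.2588); cell (3,3); t to first gridline: x 0.3209, y 1.6228 (then +1.0353 / +3.8637)
    (2,3) via x @ 0.3209
    (1,3) via x @ 1.3562
    (1,2) via y @ 1.6228  # hit
  → r_1 = 1.6228
beam 2: φ=0°, α=285°
  direction (0.2588, -0.9659); cell (3,3); t to first gridline: x 2.6660, y 0.4348 (then +3.8637 / +1.0353)
    (3,2) via y @ 0.4348
    (3,1) via y @ 1.4701  # hit
  → r_2 = 1.4701
beam 3: φ=90°, α=15°
  direction (0.9659, 0.2588); cell (3,3); t to first gridline: x 0.7143, y 2.2409 (then +1.0353 / +3.8637)
    (4,3) via x @ 0.7143
    (5,3) via x @ 1.7496
    (5,4) via y @ 2.2409
    (6,4) via x @ 2.7849
    (7,4) via x @ 3.8202  # hit
  → r_3 = 3.8202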